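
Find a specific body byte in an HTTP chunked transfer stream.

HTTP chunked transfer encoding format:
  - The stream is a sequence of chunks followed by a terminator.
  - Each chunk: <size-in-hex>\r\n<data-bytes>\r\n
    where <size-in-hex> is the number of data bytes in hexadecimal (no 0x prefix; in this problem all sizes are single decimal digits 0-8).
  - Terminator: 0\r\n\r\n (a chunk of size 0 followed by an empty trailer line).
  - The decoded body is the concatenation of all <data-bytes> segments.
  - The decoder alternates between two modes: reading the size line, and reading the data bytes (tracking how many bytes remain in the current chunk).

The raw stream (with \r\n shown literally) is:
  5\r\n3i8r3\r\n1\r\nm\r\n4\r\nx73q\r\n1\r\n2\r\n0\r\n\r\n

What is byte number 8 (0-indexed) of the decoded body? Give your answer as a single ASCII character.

Chunk 1: stream[0..1]='5' size=0x5=5, data at stream[3..8]='3i8r3' -> body[0..5], body so far='3i8r3'
Chunk 2: stream[10..11]='1' size=0x1=1, data at stream[13..14]='m' -> body[5..6], body so far='3i8r3m'
Chunk 3: stream[16..17]='4' size=0x4=4, data at stream[19..23]='x73q' -> body[6..10], body so far='3i8r3mx73q'
Chunk 4: stream[25..26]='1' size=0x1=1, data at stream[28..29]='2' -> body[10..11], body so far='3i8r3mx73q2'
Chunk 5: stream[31..32]='0' size=0 (terminator). Final body='3i8r3mx73q2' (11 bytes)
Body byte 8 = '3'

Answer: 3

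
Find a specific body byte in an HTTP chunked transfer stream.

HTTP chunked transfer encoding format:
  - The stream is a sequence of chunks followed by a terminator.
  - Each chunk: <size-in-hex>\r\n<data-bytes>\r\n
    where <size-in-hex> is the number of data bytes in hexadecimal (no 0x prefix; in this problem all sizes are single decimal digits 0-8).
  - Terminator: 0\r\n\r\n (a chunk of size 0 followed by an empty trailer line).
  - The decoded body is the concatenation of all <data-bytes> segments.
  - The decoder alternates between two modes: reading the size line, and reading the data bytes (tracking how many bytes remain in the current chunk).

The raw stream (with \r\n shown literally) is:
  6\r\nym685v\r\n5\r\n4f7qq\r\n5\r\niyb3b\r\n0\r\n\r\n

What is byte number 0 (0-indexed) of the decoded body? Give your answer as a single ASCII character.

Answer: y

Derivation:
Chunk 1: stream[0..1]='6' size=0x6=6, data at stream[3..9]='ym685v' -> body[0..6], body so far='ym685v'
Chunk 2: stream[11..12]='5' size=0x5=5, data at stream[14..19]='4f7qq' -> body[6..11], body so far='ym685v4f7qq'
Chunk 3: stream[21..22]='5' size=0x5=5, data at stream[24..29]='iyb3b' -> body[11..16], body so far='ym685v4f7qqiyb3b'
Chunk 4: stream[31..32]='0' size=0 (terminator). Final body='ym685v4f7qqiyb3b' (16 bytes)
Body byte 0 = 'y'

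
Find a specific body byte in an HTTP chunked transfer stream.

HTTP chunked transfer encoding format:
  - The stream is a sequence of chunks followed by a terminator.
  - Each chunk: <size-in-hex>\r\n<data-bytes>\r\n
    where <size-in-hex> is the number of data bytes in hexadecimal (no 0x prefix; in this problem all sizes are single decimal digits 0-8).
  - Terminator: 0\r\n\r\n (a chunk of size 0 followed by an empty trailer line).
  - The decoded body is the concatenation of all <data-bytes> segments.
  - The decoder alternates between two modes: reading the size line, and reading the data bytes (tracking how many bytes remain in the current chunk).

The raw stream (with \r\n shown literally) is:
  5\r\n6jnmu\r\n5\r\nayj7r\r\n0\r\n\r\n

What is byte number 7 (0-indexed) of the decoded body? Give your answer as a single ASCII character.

Answer: j

Derivation:
Chunk 1: stream[0..1]='5' size=0x5=5, data at stream[3..8]='6jnmu' -> body[0..5], body so far='6jnmu'
Chunk 2: stream[10..11]='5' size=0x5=5, data at stream[13..18]='ayj7r' -> body[5..10], body so far='6jnmuayj7r'
Chunk 3: stream[20..21]='0' size=0 (terminator). Final body='6jnmuayj7r' (10 bytes)
Body byte 7 = 'j'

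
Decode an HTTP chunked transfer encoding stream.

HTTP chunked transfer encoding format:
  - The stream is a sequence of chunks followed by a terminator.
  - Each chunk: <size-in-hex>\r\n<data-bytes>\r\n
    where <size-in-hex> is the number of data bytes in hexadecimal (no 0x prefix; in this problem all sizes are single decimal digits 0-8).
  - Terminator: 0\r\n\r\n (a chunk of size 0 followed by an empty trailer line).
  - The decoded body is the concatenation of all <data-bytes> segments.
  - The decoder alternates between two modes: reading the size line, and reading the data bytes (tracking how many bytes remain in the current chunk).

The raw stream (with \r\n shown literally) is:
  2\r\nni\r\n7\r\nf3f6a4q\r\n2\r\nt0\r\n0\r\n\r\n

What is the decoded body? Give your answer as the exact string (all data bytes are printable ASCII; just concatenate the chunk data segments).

Chunk 1: stream[0..1]='2' size=0x2=2, data at stream[3..5]='ni' -> body[0..2], body so far='ni'
Chunk 2: stream[7..8]='7' size=0x7=7, data at stream[10..17]='f3f6a4q' -> body[2..9], body so far='nif3f6a4q'
Chunk 3: stream[19..20]='2' size=0x2=2, data at stream[22..24]='t0' -> body[9..11], body so far='nif3f6a4qt0'
Chunk 4: stream[26..27]='0' size=0 (terminator). Final body='nif3f6a4qt0' (11 bytes)

Answer: nif3f6a4qt0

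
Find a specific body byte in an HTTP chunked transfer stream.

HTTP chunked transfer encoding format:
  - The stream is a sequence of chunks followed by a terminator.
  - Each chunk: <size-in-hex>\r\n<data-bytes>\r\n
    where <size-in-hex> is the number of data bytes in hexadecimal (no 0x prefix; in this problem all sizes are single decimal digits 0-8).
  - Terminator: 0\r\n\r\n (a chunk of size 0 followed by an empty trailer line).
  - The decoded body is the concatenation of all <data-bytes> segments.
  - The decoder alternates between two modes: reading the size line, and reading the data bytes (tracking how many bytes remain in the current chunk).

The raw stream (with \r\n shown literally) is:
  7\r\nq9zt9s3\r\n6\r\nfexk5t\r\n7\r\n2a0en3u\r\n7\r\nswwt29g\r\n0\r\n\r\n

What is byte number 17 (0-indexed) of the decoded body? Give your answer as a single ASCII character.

Chunk 1: stream[0..1]='7' size=0x7=7, data at stream[3..10]='q9zt9s3' -> body[0..7], body so far='q9zt9s3'
Chunk 2: stream[12..13]='6' size=0x6=6, data at stream[15..21]='fexk5t' -> body[7..13], body so far='q9zt9s3fexk5t'
Chunk 3: stream[23..24]='7' size=0x7=7, data at stream[26..33]='2a0en3u' -> body[13..20], body so far='q9zt9s3fexk5t2a0en3u'
Chunk 4: stream[35..36]='7' size=0x7=7, data at stream[38..45]='swwt29g' -> body[20..27], body so far='q9zt9s3fexk5t2a0en3uswwt29g'
Chunk 5: stream[47..48]='0' size=0 (terminator). Final body='q9zt9s3fexk5t2a0en3uswwt29g' (27 bytes)
Body byte 17 = 'n'

Answer: n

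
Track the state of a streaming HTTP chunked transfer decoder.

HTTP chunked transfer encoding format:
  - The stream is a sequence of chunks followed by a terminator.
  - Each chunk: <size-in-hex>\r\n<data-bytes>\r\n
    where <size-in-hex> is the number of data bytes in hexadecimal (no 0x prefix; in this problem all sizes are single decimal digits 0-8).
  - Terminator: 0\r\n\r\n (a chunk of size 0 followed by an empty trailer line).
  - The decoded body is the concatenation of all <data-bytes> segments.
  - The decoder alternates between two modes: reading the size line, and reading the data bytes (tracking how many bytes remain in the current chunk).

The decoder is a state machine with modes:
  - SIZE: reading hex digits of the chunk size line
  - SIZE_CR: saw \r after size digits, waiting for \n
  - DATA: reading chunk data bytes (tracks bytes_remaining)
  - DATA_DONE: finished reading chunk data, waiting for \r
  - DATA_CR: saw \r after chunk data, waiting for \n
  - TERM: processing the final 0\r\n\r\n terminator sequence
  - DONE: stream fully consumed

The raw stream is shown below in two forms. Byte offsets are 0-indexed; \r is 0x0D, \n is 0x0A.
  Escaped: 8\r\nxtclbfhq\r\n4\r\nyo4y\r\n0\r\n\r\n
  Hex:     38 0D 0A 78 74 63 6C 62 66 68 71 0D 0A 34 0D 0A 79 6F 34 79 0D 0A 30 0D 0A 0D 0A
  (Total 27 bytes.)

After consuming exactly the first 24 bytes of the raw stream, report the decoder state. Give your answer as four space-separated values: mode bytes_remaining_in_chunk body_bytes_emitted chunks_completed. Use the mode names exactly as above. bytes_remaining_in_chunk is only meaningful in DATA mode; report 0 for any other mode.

Byte 0 = '8': mode=SIZE remaining=0 emitted=0 chunks_done=0
Byte 1 = 0x0D: mode=SIZE_CR remaining=0 emitted=0 chunks_done=0
Byte 2 = 0x0A: mode=DATA remaining=8 emitted=0 chunks_done=0
Byte 3 = 'x': mode=DATA remaining=7 emitted=1 chunks_done=0
Byte 4 = 't': mode=DATA remaining=6 emitted=2 chunks_done=0
Byte 5 = 'c': mode=DATA remaining=5 emitted=3 chunks_done=0
Byte 6 = 'l': mode=DATA remaining=4 emitted=4 chunks_done=0
Byte 7 = 'b': mode=DATA remaining=3 emitted=5 chunks_done=0
Byte 8 = 'f': mode=DATA remaining=2 emitted=6 chunks_done=0
Byte 9 = 'h': mode=DATA remaining=1 emitted=7 chunks_done=0
Byte 10 = 'q': mode=DATA_DONE remaining=0 emitted=8 chunks_done=0
Byte 11 = 0x0D: mode=DATA_CR remaining=0 emitted=8 chunks_done=0
Byte 12 = 0x0A: mode=SIZE remaining=0 emitted=8 chunks_done=1
Byte 13 = '4': mode=SIZE remaining=0 emitted=8 chunks_done=1
Byte 14 = 0x0D: mode=SIZE_CR remaining=0 emitted=8 chunks_done=1
Byte 15 = 0x0A: mode=DATA remaining=4 emitted=8 chunks_done=1
Byte 16 = 'y': mode=DATA remaining=3 emitted=9 chunks_done=1
Byte 17 = 'o': mode=DATA remaining=2 emitted=10 chunks_done=1
Byte 18 = '4': mode=DATA remaining=1 emitted=11 chunks_done=1
Byte 19 = 'y': mode=DATA_DONE remaining=0 emitted=12 chunks_done=1
Byte 20 = 0x0D: mode=DATA_CR remaining=0 emitted=12 chunks_done=1
Byte 21 = 0x0A: mode=SIZE remaining=0 emitted=12 chunks_done=2
Byte 22 = '0': mode=SIZE remaining=0 emitted=12 chunks_done=2
Byte 23 = 0x0D: mode=SIZE_CR remaining=0 emitted=12 chunks_done=2

Answer: SIZE_CR 0 12 2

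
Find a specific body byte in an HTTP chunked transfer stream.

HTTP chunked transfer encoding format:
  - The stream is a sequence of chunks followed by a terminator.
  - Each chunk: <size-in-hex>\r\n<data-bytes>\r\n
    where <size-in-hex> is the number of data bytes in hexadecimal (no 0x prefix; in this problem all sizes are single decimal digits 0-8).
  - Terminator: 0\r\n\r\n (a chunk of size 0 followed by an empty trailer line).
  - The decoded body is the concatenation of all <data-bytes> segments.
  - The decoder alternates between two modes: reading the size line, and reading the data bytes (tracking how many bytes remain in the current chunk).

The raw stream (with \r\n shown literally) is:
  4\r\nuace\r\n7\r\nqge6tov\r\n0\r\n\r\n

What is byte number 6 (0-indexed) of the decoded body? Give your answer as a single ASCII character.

Answer: e

Derivation:
Chunk 1: stream[0..1]='4' size=0x4=4, data at stream[3..7]='uace' -> body[0..4], body so far='uace'
Chunk 2: stream[9..10]='7' size=0x7=7, data at stream[12..19]='qge6tov' -> body[4..11], body so far='uaceqge6tov'
Chunk 3: stream[21..22]='0' size=0 (terminator). Final body='uaceqge6tov' (11 bytes)
Body byte 6 = 'e'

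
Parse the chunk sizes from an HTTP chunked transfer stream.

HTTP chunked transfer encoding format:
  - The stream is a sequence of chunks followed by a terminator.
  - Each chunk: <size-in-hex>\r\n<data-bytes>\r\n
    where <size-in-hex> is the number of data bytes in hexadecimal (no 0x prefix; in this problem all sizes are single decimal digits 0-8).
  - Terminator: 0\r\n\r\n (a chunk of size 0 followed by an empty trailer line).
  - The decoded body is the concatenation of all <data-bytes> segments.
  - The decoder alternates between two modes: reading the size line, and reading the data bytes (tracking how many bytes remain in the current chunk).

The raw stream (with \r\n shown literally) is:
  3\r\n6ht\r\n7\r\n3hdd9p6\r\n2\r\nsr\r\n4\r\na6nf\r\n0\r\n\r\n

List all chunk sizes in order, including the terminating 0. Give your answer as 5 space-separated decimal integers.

Chunk 1: stream[0..1]='3' size=0x3=3, data at stream[3..6]='6ht' -> body[0..3], body so far='6ht'
Chunk 2: stream[8..9]='7' size=0x7=7, data at stream[11..18]='3hdd9p6' -> body[3..10], body so far='6ht3hdd9p6'
Chunk 3: stream[20..21]='2' size=0x2=2, data at stream[23..25]='sr' -> body[10..12], body so far='6ht3hdd9p6sr'
Chunk 4: stream[27..28]='4' size=0x4=4, data at stream[30..34]='a6nf' -> body[12..16], body so far='6ht3hdd9p6sra6nf'
Chunk 5: stream[36..37]='0' size=0 (terminator). Final body='6ht3hdd9p6sra6nf' (16 bytes)

Answer: 3 7 2 4 0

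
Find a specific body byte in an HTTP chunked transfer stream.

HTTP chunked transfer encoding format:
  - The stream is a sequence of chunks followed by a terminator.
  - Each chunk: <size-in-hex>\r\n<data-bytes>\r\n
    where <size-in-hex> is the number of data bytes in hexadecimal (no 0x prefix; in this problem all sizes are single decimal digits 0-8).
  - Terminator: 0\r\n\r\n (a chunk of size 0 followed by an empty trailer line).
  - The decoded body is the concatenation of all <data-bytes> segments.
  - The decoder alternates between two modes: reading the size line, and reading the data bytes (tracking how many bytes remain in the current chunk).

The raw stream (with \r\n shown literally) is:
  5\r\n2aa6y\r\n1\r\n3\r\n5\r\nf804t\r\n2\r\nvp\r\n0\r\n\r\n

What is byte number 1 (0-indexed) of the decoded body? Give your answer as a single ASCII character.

Answer: a

Derivation:
Chunk 1: stream[0..1]='5' size=0x5=5, data at stream[3..8]='2aa6y' -> body[0..5], body so far='2aa6y'
Chunk 2: stream[10..11]='1' size=0x1=1, data at stream[13..14]='3' -> body[5..6], body so far='2aa6y3'
Chunk 3: stream[16..17]='5' size=0x5=5, data at stream[19..24]='f804t' -> body[6..11], body so far='2aa6y3f804t'
Chunk 4: stream[26..27]='2' size=0x2=2, data at stream[29..31]='vp' -> body[11..13], body so far='2aa6y3f804tvp'
Chunk 5: stream[33..34]='0' size=0 (terminator). Final body='2aa6y3f804tvp' (13 bytes)
Body byte 1 = 'a'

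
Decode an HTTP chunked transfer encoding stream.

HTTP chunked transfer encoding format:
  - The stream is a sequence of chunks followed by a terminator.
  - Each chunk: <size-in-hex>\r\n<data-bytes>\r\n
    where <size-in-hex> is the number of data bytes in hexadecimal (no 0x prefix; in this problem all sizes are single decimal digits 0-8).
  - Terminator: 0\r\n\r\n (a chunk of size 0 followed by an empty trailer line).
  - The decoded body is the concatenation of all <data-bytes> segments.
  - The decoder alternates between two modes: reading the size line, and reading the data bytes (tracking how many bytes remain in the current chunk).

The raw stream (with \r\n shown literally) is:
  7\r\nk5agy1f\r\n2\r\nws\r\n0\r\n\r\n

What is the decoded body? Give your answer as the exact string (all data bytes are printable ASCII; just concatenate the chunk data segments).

Chunk 1: stream[0..1]='7' size=0x7=7, data at stream[3..10]='k5agy1f' -> body[0..7], body so far='k5agy1f'
Chunk 2: stream[12..13]='2' size=0x2=2, data at stream[15..17]='ws' -> body[7..9], body so far='k5agy1fws'
Chunk 3: stream[19..20]='0' size=0 (terminator). Final body='k5agy1fws' (9 bytes)

Answer: k5agy1fws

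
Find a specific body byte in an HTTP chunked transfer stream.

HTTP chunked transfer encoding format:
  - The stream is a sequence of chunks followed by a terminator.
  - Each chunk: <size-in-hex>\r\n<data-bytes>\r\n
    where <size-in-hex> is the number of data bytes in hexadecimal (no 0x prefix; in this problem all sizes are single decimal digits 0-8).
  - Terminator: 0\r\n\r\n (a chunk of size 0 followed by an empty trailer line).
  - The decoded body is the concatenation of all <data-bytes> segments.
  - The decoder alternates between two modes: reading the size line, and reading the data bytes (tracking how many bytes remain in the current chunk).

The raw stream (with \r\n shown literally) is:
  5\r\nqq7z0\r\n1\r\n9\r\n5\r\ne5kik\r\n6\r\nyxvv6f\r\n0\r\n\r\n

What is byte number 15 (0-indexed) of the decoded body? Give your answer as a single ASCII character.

Chunk 1: stream[0..1]='5' size=0x5=5, data at stream[3..8]='qq7z0' -> body[0..5], body so far='qq7z0'
Chunk 2: stream[10..11]='1' size=0x1=1, data at stream[13..14]='9' -> body[5..6], body so far='qq7z09'
Chunk 3: stream[16..17]='5' size=0x5=5, data at stream[19..24]='e5kik' -> body[6..11], body so far='qq7z09e5kik'
Chunk 4: stream[26..27]='6' size=0x6=6, data at stream[29..35]='yxvv6f' -> body[11..17], body so far='qq7z09e5kikyxvv6f'
Chunk 5: stream[37..38]='0' size=0 (terminator). Final body='qq7z09e5kikyxvv6f' (17 bytes)
Body byte 15 = '6'

Answer: 6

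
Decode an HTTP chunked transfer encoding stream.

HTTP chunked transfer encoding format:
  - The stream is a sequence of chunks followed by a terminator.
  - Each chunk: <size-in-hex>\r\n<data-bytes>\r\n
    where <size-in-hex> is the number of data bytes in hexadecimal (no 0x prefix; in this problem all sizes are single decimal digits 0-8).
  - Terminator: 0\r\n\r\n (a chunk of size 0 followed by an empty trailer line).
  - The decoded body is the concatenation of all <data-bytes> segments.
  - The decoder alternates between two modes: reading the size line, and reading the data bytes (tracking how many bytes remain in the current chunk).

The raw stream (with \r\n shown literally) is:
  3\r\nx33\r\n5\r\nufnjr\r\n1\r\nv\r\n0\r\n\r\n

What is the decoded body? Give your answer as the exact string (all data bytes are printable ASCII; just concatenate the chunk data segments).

Chunk 1: stream[0..1]='3' size=0x3=3, data at stream[3..6]='x33' -> body[0..3], body so far='x33'
Chunk 2: stream[8..9]='5' size=0x5=5, data at stream[11..16]='ufnjr' -> body[3..8], body so far='x33ufnjr'
Chunk 3: stream[18..19]='1' size=0x1=1, data at stream[21..22]='v' -> body[8..9], body so far='x33ufnjrv'
Chunk 4: stream[24..25]='0' size=0 (terminator). Final body='x33ufnjrv' (9 bytes)

Answer: x33ufnjrv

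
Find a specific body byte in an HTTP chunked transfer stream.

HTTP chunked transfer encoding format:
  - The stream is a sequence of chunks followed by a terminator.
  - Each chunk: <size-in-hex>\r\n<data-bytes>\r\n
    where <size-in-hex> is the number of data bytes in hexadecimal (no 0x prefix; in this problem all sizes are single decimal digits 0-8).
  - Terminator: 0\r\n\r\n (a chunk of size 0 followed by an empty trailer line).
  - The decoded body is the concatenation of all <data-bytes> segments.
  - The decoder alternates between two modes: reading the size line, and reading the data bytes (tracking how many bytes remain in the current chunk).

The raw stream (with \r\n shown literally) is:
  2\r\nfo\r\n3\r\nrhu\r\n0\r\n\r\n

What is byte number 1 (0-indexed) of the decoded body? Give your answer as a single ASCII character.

Chunk 1: stream[0..1]='2' size=0x2=2, data at stream[3..5]='fo' -> body[0..2], body so far='fo'
Chunk 2: stream[7..8]='3' size=0x3=3, data at stream[10..13]='rhu' -> body[2..5], body so far='forhu'
Chunk 3: stream[15..16]='0' size=0 (terminator). Final body='forhu' (5 bytes)
Body byte 1 = 'o'

Answer: o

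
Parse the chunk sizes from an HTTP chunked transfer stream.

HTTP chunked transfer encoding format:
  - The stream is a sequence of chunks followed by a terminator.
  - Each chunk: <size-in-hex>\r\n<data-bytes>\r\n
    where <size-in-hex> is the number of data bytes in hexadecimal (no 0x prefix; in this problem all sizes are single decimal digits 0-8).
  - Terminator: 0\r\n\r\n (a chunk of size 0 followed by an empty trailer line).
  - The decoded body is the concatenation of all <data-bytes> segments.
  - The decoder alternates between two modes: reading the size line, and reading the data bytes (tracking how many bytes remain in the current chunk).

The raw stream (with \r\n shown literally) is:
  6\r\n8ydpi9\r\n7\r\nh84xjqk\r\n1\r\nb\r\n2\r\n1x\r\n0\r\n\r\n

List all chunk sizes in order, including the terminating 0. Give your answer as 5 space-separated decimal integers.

Chunk 1: stream[0..1]='6' size=0x6=6, data at stream[3..9]='8ydpi9' -> body[0..6], body so far='8ydpi9'
Chunk 2: stream[11..12]='7' size=0x7=7, data at stream[14..21]='h84xjqk' -> body[6..13], body so far='8ydpi9h84xjqk'
Chunk 3: stream[23..24]='1' size=0x1=1, data at stream[26..27]='b' -> body[13..14], body so far='8ydpi9h84xjqkb'
Chunk 4: stream[29..30]='2' size=0x2=2, data at stream[32..34]='1x' -> body[14..16], body so far='8ydpi9h84xjqkb1x'
Chunk 5: stream[36..37]='0' size=0 (terminator). Final body='8ydpi9h84xjqkb1x' (16 bytes)

Answer: 6 7 1 2 0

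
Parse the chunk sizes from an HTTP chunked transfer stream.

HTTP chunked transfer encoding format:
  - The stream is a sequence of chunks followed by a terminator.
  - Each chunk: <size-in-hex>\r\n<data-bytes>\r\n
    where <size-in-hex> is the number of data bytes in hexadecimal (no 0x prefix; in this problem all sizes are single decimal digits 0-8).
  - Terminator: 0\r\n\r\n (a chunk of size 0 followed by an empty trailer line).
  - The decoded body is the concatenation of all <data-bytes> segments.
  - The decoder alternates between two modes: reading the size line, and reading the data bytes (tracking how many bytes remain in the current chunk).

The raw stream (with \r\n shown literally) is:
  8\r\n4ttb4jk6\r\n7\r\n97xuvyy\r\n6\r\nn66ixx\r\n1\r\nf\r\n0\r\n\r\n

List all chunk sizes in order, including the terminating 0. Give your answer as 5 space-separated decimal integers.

Answer: 8 7 6 1 0

Derivation:
Chunk 1: stream[0..1]='8' size=0x8=8, data at stream[3..11]='4ttb4jk6' -> body[0..8], body so far='4ttb4jk6'
Chunk 2: stream[13..14]='7' size=0x7=7, data at stream[16..23]='97xuvyy' -> body[8..15], body so far='4ttb4jk697xuvyy'
Chunk 3: stream[25..26]='6' size=0x6=6, data at stream[28..34]='n66ixx' -> body[15..21], body so far='4ttb4jk697xuvyyn66ixx'
Chunk 4: stream[36..37]='1' size=0x1=1, data at stream[39..40]='f' -> body[21..22], body so far='4ttb4jk697xuvyyn66ixxf'
Chunk 5: stream[42..43]='0' size=0 (terminator). Final body='4ttb4jk697xuvyyn66ixxf' (22 bytes)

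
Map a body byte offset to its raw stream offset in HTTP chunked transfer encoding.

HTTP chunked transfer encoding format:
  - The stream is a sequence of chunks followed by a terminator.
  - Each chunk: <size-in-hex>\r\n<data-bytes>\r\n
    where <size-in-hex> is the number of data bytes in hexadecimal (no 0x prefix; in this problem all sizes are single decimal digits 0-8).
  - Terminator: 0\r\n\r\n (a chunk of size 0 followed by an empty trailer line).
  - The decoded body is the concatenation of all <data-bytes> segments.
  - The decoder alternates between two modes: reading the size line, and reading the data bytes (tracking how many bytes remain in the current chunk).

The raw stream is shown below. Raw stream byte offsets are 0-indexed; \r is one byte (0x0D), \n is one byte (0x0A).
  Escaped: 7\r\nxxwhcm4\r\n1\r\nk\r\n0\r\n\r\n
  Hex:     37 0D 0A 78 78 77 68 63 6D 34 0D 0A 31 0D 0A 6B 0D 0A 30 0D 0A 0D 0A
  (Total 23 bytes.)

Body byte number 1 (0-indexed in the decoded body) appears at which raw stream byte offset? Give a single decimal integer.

Answer: 4

Derivation:
Chunk 1: stream[0..1]='7' size=0x7=7, data at stream[3..10]='xxwhcm4' -> body[0..7], body so far='xxwhcm4'
Chunk 2: stream[12..13]='1' size=0x1=1, data at stream[15..16]='k' -> body[7..8], body so far='xxwhcm4k'
Chunk 3: stream[18..19]='0' size=0 (terminator). Final body='xxwhcm4k' (8 bytes)
Body byte 1 at stream offset 4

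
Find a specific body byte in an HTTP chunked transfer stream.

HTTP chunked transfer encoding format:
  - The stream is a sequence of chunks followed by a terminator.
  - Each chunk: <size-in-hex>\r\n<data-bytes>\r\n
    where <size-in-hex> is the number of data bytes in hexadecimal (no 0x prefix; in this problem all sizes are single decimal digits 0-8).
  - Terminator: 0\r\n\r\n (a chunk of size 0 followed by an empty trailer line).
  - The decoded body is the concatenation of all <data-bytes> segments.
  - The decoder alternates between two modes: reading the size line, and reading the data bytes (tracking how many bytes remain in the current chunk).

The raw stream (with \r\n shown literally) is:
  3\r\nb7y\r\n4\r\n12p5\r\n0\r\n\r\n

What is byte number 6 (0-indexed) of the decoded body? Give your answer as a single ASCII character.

Answer: 5

Derivation:
Chunk 1: stream[0..1]='3' size=0x3=3, data at stream[3..6]='b7y' -> body[0..3], body so far='b7y'
Chunk 2: stream[8..9]='4' size=0x4=4, data at stream[11..15]='12p5' -> body[3..7], body so far='b7y12p5'
Chunk 3: stream[17..18]='0' size=0 (terminator). Final body='b7y12p5' (7 bytes)
Body byte 6 = '5'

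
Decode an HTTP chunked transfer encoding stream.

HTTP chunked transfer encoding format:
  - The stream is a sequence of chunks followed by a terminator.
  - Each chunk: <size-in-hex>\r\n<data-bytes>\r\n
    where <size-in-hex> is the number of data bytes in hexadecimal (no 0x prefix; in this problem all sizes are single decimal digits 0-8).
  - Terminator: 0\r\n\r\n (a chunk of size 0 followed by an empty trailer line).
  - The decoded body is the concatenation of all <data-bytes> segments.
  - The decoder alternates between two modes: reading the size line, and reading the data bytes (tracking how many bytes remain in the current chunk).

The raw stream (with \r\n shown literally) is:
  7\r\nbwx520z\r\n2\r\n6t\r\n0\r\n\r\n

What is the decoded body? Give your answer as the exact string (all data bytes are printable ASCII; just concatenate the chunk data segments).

Chunk 1: stream[0..1]='7' size=0x7=7, data at stream[3..10]='bwx520z' -> body[0..7], body so far='bwx520z'
Chunk 2: stream[12..13]='2' size=0x2=2, data at stream[15..17]='6t' -> body[7..9], body so far='bwx520z6t'
Chunk 3: stream[19..20]='0' size=0 (terminator). Final body='bwx520z6t' (9 bytes)

Answer: bwx520z6t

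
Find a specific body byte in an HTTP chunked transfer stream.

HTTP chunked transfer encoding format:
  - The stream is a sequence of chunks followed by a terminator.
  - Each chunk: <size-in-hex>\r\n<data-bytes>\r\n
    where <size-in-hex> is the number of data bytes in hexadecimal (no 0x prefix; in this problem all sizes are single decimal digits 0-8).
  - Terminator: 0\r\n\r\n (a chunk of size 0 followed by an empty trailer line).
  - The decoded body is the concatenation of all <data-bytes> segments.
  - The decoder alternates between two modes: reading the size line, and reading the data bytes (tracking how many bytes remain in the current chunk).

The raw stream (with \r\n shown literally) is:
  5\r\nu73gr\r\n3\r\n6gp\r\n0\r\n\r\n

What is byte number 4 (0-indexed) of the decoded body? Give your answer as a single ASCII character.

Chunk 1: stream[0..1]='5' size=0x5=5, data at stream[3..8]='u73gr' -> body[0..5], body so far='u73gr'
Chunk 2: stream[10..11]='3' size=0x3=3, data at stream[13..16]='6gp' -> body[5..8], body so far='u73gr6gp'
Chunk 3: stream[18..19]='0' size=0 (terminator). Final body='u73gr6gp' (8 bytes)
Body byte 4 = 'r'

Answer: r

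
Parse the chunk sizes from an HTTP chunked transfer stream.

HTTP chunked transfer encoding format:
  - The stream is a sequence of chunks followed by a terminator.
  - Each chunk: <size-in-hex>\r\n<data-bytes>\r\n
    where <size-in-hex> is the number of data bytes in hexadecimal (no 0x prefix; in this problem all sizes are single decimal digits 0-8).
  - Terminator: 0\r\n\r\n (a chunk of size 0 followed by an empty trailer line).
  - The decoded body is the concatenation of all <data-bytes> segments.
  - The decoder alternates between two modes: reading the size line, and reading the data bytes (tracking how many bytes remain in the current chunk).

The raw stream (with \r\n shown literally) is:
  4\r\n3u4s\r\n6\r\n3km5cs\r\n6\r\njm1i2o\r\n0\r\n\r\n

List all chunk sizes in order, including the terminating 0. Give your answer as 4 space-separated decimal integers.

Chunk 1: stream[0..1]='4' size=0x4=4, data at stream[3..7]='3u4s' -> body[0..4], body so far='3u4s'
Chunk 2: stream[9..10]='6' size=0x6=6, data at stream[12..18]='3km5cs' -> body[4..10], body so far='3u4s3km5cs'
Chunk 3: stream[20..21]='6' size=0x6=6, data at stream[23..29]='jm1i2o' -> body[10..16], body so far='3u4s3km5csjm1i2o'
Chunk 4: stream[31..32]='0' size=0 (terminator). Final body='3u4s3km5csjm1i2o' (16 bytes)

Answer: 4 6 6 0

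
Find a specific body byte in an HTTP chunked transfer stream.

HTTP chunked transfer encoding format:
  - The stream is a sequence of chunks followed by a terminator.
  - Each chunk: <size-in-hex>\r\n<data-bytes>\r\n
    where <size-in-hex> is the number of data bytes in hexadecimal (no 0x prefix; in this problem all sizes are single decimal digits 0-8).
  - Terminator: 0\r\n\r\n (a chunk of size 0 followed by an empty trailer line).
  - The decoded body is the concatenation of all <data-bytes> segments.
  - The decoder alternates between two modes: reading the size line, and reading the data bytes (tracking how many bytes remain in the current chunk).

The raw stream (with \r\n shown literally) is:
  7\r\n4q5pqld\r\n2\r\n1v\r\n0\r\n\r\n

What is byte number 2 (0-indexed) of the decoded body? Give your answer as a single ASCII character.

Chunk 1: stream[0..1]='7' size=0x7=7, data at stream[3..10]='4q5pqld' -> body[0..7], body so far='4q5pqld'
Chunk 2: stream[12..13]='2' size=0x2=2, data at stream[15..17]='1v' -> body[7..9], body so far='4q5pqld1v'
Chunk 3: stream[19..20]='0' size=0 (terminator). Final body='4q5pqld1v' (9 bytes)
Body byte 2 = '5'

Answer: 5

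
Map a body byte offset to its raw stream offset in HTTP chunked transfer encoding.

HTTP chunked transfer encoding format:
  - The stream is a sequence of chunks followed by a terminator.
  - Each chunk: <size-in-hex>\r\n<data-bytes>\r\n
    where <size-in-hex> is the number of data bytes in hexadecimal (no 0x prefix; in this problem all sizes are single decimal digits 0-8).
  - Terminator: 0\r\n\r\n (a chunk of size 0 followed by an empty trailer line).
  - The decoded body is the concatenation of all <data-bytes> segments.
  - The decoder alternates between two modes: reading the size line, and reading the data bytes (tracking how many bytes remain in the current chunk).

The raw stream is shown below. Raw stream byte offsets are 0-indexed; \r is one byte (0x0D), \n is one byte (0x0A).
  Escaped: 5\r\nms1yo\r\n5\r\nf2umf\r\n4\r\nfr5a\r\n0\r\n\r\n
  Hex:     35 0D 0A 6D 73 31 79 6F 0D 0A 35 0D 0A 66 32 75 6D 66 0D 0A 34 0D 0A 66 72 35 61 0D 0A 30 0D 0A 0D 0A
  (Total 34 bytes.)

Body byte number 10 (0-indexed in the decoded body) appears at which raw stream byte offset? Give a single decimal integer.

Chunk 1: stream[0..1]='5' size=0x5=5, data at stream[3..8]='ms1yo' -> body[0..5], body so far='ms1yo'
Chunk 2: stream[10..11]='5' size=0x5=5, data at stream[13..18]='f2umf' -> body[5..10], body so far='ms1yof2umf'
Chunk 3: stream[20..21]='4' size=0x4=4, data at stream[23..27]='fr5a' -> body[10..14], body so far='ms1yof2umffr5a'
Chunk 4: stream[29..30]='0' size=0 (terminator). Final body='ms1yof2umffr5a' (14 bytes)
Body byte 10 at stream offset 23

Answer: 23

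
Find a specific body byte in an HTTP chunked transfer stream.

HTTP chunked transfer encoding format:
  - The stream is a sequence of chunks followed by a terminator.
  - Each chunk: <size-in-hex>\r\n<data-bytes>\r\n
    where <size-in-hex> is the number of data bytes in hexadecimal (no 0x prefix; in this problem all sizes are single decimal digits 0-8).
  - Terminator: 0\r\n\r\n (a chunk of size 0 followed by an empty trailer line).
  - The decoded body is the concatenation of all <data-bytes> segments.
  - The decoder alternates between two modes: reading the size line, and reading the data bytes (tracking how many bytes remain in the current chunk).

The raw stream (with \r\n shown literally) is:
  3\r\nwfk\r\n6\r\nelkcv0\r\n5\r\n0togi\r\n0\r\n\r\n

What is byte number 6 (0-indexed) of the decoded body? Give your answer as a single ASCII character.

Answer: c

Derivation:
Chunk 1: stream[0..1]='3' size=0x3=3, data at stream[3..6]='wfk' -> body[0..3], body so far='wfk'
Chunk 2: stream[8..9]='6' size=0x6=6, data at stream[11..17]='elkcv0' -> body[3..9], body so far='wfkelkcv0'
Chunk 3: stream[19..20]='5' size=0x5=5, data at stream[22..27]='0togi' -> body[9..14], body so far='wfkelkcv00togi'
Chunk 4: stream[29..30]='0' size=0 (terminator). Final body='wfkelkcv00togi' (14 bytes)
Body byte 6 = 'c'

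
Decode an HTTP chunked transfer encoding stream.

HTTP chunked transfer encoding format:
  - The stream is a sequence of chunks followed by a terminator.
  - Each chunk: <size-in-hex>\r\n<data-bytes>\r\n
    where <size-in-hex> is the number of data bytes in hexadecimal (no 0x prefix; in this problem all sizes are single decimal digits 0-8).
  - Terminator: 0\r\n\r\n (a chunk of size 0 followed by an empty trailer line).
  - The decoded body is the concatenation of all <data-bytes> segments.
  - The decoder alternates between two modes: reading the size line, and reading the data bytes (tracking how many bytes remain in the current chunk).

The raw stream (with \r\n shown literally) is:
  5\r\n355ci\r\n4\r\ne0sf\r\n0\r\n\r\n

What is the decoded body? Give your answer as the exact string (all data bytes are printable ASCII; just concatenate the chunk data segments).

Answer: 355cie0sf

Derivation:
Chunk 1: stream[0..1]='5' size=0x5=5, data at stream[3..8]='355ci' -> body[0..5], body so far='355ci'
Chunk 2: stream[10..11]='4' size=0x4=4, data at stream[13..17]='e0sf' -> body[5..9], body so far='355cie0sf'
Chunk 3: stream[19..20]='0' size=0 (terminator). Final body='355cie0sf' (9 bytes)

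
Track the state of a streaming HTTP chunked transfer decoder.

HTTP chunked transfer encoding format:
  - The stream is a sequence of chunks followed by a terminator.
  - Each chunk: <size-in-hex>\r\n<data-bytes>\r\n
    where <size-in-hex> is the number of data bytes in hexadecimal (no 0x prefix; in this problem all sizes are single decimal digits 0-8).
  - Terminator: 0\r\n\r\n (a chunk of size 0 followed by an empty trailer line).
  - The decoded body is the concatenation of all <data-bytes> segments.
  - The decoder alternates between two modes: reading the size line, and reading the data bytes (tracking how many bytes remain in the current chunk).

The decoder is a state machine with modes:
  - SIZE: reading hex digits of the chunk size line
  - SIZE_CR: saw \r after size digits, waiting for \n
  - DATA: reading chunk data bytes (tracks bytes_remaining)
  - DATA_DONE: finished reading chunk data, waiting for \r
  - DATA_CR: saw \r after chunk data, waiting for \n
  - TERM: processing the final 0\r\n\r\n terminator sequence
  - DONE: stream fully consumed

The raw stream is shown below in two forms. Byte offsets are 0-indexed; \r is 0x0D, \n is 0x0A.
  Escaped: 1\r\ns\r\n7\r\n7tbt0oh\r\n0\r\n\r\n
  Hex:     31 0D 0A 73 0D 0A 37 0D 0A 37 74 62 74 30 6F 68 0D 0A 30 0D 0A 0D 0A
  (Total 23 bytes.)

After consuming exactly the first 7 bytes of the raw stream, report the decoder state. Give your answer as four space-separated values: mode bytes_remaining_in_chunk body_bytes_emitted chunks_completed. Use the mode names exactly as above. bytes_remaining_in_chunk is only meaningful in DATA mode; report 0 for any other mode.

Answer: SIZE 0 1 1

Derivation:
Byte 0 = '1': mode=SIZE remaining=0 emitted=0 chunks_done=0
Byte 1 = 0x0D: mode=SIZE_CR remaining=0 emitted=0 chunks_done=0
Byte 2 = 0x0A: mode=DATA remaining=1 emitted=0 chunks_done=0
Byte 3 = 's': mode=DATA_DONE remaining=0 emitted=1 chunks_done=0
Byte 4 = 0x0D: mode=DATA_CR remaining=0 emitted=1 chunks_done=0
Byte 5 = 0x0A: mode=SIZE remaining=0 emitted=1 chunks_done=1
Byte 6 = '7': mode=SIZE remaining=0 emitted=1 chunks_done=1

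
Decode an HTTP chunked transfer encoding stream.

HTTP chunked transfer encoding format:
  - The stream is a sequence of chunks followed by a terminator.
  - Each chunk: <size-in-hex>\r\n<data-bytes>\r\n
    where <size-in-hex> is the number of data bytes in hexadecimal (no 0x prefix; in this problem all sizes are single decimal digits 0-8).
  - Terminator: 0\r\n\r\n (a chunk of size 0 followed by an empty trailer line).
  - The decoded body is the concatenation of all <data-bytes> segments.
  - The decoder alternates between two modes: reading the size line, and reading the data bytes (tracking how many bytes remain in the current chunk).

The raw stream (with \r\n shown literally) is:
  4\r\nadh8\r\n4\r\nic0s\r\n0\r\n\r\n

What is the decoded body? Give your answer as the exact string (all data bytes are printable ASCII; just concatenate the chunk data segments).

Chunk 1: stream[0..1]='4' size=0x4=4, data at stream[3..7]='adh8' -> body[0..4], body so far='adh8'
Chunk 2: stream[9..10]='4' size=0x4=4, data at stream[12..16]='ic0s' -> body[4..8], body so far='adh8ic0s'
Chunk 3: stream[18..19]='0' size=0 (terminator). Final body='adh8ic0s' (8 bytes)

Answer: adh8ic0s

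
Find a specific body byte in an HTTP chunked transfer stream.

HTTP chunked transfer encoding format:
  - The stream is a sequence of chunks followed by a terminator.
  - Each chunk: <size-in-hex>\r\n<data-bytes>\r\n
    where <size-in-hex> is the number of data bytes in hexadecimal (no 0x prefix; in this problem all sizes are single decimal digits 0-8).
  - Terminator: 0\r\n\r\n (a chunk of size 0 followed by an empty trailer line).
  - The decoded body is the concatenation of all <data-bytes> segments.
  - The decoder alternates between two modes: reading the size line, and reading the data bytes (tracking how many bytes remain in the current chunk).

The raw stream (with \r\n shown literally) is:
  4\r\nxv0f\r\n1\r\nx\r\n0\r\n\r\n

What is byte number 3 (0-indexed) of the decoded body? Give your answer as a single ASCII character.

Chunk 1: stream[0..1]='4' size=0x4=4, data at stream[3..7]='xv0f' -> body[0..4], body so far='xv0f'
Chunk 2: stream[9..10]='1' size=0x1=1, data at stream[12..13]='x' -> body[4..5], body so far='xv0fx'
Chunk 3: stream[15..16]='0' size=0 (terminator). Final body='xv0fx' (5 bytes)
Body byte 3 = 'f'

Answer: f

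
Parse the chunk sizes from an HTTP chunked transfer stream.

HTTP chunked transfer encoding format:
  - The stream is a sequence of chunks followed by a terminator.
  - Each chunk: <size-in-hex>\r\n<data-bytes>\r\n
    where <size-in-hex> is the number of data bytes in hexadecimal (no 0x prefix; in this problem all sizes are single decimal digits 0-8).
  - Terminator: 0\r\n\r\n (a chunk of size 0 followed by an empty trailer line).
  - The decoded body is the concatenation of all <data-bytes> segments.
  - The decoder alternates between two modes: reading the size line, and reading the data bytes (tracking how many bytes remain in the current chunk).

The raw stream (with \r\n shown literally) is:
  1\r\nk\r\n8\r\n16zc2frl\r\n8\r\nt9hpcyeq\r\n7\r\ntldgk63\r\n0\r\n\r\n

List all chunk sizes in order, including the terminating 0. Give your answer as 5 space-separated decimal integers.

Answer: 1 8 8 7 0

Derivation:
Chunk 1: stream[0..1]='1' size=0x1=1, data at stream[3..4]='k' -> body[0..1], body so far='k'
Chunk 2: stream[6..7]='8' size=0x8=8, data at stream[9..17]='16zc2frl' -> body[1..9], body so far='k16zc2frl'
Chunk 3: stream[19..20]='8' size=0x8=8, data at stream[22..30]='t9hpcyeq' -> body[9..17], body so far='k16zc2frlt9hpcyeq'
Chunk 4: stream[32..33]='7' size=0x7=7, data at stream[35..42]='tldgk63' -> body[17..24], body so far='k16zc2frlt9hpcyeqtldgk63'
Chunk 5: stream[44..45]='0' size=0 (terminator). Final body='k16zc2frlt9hpcyeqtldgk63' (24 bytes)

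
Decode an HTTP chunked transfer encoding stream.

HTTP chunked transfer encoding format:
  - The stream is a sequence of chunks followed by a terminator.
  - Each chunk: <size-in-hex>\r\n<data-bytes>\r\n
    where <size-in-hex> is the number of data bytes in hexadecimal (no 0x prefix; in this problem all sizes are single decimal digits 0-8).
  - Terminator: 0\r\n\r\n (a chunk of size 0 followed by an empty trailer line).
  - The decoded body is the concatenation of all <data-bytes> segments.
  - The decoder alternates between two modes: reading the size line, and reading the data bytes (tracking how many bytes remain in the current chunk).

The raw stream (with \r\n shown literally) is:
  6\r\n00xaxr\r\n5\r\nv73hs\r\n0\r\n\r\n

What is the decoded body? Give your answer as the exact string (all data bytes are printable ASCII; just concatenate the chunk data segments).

Chunk 1: stream[0..1]='6' size=0x6=6, data at stream[3..9]='00xaxr' -> body[0..6], body so far='00xaxr'
Chunk 2: stream[11..12]='5' size=0x5=5, data at stream[14..19]='v73hs' -> body[6..11], body so far='00xaxrv73hs'
Chunk 3: stream[21..22]='0' size=0 (terminator). Final body='00xaxrv73hs' (11 bytes)

Answer: 00xaxrv73hs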